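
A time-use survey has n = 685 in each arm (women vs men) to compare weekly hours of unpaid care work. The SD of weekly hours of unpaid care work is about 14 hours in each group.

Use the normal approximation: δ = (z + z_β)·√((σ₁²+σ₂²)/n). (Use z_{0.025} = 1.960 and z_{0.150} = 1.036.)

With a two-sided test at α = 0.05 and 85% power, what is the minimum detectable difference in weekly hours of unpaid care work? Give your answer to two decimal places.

δ = (z_{α/2} + z_β) · √((σ₁²+σ₂²)/n)
  = (1.960 + 1.036) · √(392/685)
  = 2.996 · √0.57226
  = 2.996 · 0.7565
  = 2.2664

Minimum detectable difference ≈ 2.27 hours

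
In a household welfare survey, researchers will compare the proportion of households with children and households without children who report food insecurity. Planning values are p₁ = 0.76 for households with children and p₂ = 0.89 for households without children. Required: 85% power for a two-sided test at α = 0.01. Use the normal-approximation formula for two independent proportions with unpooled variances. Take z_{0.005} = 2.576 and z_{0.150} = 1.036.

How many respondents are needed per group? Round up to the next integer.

n = (z_{α/2} + z_β)² · [p₁(1−p₁) + p₂(1−p₂)] / (p₁ − p₂)²
  = (2.576 + 1.036)² · (0.76·0.24 + 0.89·0.11) / (-0.13)²
  = (3.612)² · (0.1824 + 0.0979) / 0.0169
  = 13.0465 · 0.2803 / 0.0169
  = 216.39
Round up → n = 217 per group.

n = 217 per group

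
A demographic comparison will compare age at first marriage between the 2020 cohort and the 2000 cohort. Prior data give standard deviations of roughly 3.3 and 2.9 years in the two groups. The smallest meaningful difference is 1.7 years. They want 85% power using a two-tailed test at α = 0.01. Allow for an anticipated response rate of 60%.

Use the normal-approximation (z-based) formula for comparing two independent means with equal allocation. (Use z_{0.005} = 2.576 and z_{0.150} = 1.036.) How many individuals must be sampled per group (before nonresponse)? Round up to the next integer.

n = 146 per group

n = (z_{α/2} + z_β)² · (σ₁² + σ₂²) / δ²
  = (2.576 + 1.036)² · (3.3² + 2.9² = 19.3) / 1.7²
  = 13.0465 · 19.3 / 2.89
  = 87.13
Adjust for 60% response: 87.13 / 0.60 = 145.21.
Round up → n = 146 per group.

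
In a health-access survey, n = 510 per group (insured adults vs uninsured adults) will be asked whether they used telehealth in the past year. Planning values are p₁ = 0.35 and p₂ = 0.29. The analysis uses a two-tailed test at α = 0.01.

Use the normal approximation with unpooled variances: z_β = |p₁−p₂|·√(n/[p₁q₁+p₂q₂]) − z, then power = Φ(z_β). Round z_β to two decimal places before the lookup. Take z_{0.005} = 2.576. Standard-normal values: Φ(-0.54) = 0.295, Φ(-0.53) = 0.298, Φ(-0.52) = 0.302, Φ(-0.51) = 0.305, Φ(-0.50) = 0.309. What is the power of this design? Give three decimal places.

Power ≈ 0.302

z_β = |p₁−p₂|·√(n/[p₁q₁+p₂q₂]) − z_{α/2}
    = 0.06 · √(510/0.4334) − 2.576
    = 0.06 · 34.3037 − 2.576
    = 2.0582 − 2.576 = -0.5178 → -0.52
Power = Φ(-0.52) = 0.302.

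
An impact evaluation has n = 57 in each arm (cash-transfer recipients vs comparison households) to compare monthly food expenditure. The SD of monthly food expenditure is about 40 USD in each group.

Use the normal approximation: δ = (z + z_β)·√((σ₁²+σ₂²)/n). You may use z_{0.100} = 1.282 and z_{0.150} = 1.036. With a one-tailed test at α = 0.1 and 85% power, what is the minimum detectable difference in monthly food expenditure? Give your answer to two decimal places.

δ = (z_α + z_β) · √((σ₁²+σ₂²)/n)
  = (1.282 + 1.036) · √(3200/57)
  = 2.318 · √56.1404
  = 2.318 · 7.4927
  = 17.3680

Minimum detectable difference ≈ 17.37 USD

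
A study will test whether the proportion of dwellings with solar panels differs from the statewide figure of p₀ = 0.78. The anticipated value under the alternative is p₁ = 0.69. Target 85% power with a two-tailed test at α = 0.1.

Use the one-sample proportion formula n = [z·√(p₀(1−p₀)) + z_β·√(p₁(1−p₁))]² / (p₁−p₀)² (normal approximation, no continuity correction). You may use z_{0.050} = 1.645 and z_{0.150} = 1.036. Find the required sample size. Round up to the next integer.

n = 167

n = [z_{α/2}·√(p₀q₀) + z_β·√(p₁q₁)]² / (p₁ − p₀)²
  = [1.645·√(0.78·0.22) + 1.036·√(0.69·0.31)]² / (-0.09)²
  = [1.645·0.4142 + 1.036·0.4625]² / 0.0081
  = [1.1606]² / 0.0081
  = 166.29
Round up → n = 167.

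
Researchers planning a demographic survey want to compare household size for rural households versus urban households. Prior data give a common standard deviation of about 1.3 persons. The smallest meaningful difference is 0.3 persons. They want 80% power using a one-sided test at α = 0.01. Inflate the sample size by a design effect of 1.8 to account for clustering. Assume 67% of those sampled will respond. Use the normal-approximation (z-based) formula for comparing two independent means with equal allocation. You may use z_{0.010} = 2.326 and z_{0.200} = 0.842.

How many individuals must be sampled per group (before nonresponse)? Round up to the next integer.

n = (z_α + z_β)² · (σ₁² + σ₂²) / δ²
  = (2.326 + 0.842)² · (2·1.3² = 3.38) / 0.3²
  = 10.0362 · 3.38 / 0.09
  = 376.92
Design effect: 1.8 × 376.92 = 678.45.
Adjust for 67% response: 678.45 / 0.67 = 1012.61.
Round up → n = 1013 per group.

n = 1013 per group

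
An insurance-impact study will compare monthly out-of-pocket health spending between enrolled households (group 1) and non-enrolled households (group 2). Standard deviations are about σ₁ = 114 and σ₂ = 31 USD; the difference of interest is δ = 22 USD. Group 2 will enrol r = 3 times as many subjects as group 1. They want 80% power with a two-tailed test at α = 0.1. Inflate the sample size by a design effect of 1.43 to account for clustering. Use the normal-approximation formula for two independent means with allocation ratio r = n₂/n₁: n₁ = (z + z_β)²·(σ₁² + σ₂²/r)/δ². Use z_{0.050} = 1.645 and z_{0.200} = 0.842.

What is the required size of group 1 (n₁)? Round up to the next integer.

n₁ = 244

n₁ = (z_{α/2} + z_β)² · (σ₁² + σ₂²/r) / δ²
   = (1.645 + 0.842)² · (114² + 31²/3) / 22²
   = 6.1852 · (12996 + 320.3333) / 484
   = 6.1852 · 13316.3 / 484
   = 170.17
Design effect: 1.43 × 170.17 = 243.35.
Round up → n₁ = 244; n₂ = r·n₁ = 3 × 244 = 732.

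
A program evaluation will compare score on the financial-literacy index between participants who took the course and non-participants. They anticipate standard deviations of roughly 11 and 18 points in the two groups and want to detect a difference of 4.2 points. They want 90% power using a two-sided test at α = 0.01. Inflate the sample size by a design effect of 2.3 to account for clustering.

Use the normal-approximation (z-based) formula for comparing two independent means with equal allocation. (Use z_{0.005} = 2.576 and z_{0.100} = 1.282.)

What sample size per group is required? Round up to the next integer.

n = 864 per group

n = (z_{α/2} + z_β)² · (σ₁² + σ₂²) / δ²
  = (2.576 + 1.282)² · (11² + 18² = 445) / 4.2²
  = 14.8842 · 445 / 17.64
  = 375.48
Design effect: 2.3 × 375.48 = 863.60.
Round up → n = 864 per group.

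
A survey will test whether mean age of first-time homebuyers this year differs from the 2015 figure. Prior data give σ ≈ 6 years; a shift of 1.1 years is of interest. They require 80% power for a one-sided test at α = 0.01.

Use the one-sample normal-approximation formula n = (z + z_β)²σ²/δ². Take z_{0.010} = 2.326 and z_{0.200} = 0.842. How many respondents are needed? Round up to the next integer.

n = 299

n = (z_α + z_β)² · σ² / δ²
  = (2.326 + 0.842)² · 6² / 1.1²
  = 10.0362 · 36 / 1.21
  = 298.60
Round up → n = 299.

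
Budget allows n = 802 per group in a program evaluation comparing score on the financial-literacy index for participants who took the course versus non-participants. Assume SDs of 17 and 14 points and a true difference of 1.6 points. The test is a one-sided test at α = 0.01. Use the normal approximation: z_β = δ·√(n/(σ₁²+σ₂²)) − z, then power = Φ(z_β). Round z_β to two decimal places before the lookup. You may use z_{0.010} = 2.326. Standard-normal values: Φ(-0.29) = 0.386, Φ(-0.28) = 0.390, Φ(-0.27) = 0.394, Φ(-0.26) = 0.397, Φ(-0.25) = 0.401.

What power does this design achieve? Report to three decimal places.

z_β = δ·√(n/(σ₁²+σ₂²)) − z_α
    = 1.6 · √(802/485) − 2.326
    = 1.6 · 1.28593 − 2.326
    = 2.0575 − 2.326 = -0.2685 → -0.27
Power = Φ(-0.27) = 0.394.

Power ≈ 0.394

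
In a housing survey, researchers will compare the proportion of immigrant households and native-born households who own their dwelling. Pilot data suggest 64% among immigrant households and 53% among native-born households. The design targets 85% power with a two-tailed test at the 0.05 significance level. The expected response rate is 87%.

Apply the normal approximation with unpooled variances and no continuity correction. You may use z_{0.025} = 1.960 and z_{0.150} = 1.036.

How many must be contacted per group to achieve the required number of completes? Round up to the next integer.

n = 409 per group

n = (z_{α/2} + z_β)² · [p₁(1−p₁) + p₂(1−p₂)] / (p₁ − p₂)²
  = (1.960 + 1.036)² · (0.64·0.36 + 0.53·0.47) / (0.11)²
  = (2.996)² · (0.2304 + 0.2491) / 0.0121
  = 8.9760 · 0.4795 / 0.0121
  = 355.70
Adjust for 87% response: 355.70 / 0.87 = 408.85.
Round up → n = 409 per group.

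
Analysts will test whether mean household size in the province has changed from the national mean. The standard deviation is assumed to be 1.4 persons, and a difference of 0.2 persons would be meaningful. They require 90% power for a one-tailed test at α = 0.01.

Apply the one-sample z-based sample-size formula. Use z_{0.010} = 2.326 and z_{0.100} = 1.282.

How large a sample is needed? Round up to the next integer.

n = (z_α + z_β)² · σ² / δ²
  = (2.326 + 1.282)² · 1.4² / 0.2²
  = 13.0177 · 1.96 / 0.04
  = 637.87
Round up → n = 638.

n = 638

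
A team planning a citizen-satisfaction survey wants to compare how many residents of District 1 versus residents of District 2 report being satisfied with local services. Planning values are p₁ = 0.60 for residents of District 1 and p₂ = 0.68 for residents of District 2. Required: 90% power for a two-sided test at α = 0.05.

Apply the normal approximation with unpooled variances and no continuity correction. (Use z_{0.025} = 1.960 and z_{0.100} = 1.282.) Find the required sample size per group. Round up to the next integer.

n = (z_{α/2} + z_β)² · [p₁(1−p₁) + p₂(1−p₂)] / (p₁ − p₂)²
  = (1.960 + 1.282)² · (0.60·0.40 + 0.68·0.32) / (-0.08)²
  = (3.242)² · (0.2400 + 0.2176) / 0.0064
  = 10.5106 · 0.4576 / 0.0064
  = 751.51
Round up → n = 752 per group.

n = 752 per group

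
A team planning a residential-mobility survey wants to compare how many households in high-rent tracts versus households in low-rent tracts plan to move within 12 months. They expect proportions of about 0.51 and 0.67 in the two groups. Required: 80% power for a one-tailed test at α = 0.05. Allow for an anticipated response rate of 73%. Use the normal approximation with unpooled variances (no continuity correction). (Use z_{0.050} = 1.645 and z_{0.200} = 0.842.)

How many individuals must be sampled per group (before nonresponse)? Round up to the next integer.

n = 156 per group

n = (z_α + z_β)² · [p₁(1−p₁) + p₂(1−p₂)] / (p₁ − p₂)²
  = (1.645 + 0.842)² · (0.51·0.49 + 0.67·0.33) / (-0.16)²
  = (2.487)² · (0.2499 + 0.2211) / 0.0256
  = 6.1852 · 0.4710 / 0.0256
  = 113.80
Adjust for 73% response: 113.80 / 0.73 = 155.89.
Round up → n = 156 per group.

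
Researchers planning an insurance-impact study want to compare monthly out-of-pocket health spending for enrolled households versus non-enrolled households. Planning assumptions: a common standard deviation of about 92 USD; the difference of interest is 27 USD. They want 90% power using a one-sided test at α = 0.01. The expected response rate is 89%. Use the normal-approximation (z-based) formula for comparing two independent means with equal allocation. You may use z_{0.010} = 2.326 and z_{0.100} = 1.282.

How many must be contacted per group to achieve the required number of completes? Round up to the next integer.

n = (z_α + z_β)² · (σ₁² + σ₂²) / δ²
  = (2.326 + 1.282)² · (2·92² = 16928) / 27²
  = 13.0177 · 16928 / 729
  = 302.28
Adjust for 89% response: 302.28 / 0.89 = 339.64.
Round up → n = 340 per group.

n = 340 per group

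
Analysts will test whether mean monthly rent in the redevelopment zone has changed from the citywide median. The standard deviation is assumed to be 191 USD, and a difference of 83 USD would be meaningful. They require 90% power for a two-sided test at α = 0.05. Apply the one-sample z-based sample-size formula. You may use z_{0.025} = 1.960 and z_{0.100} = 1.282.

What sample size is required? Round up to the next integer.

n = (z_{α/2} + z_β)² · σ² / δ²
  = (1.960 + 1.282)² · 191² / 83²
  = 10.5106 · 36481 / 6889
  = 55.66
Round up → n = 56.

n = 56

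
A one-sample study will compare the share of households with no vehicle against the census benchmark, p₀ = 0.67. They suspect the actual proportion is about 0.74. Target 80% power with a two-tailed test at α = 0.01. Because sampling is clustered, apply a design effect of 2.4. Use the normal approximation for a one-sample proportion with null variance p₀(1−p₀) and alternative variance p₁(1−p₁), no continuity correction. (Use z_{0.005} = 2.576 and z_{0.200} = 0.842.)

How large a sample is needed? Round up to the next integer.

n = [z_{α/2}·√(p₀q₀) + z_β·√(p₁q₁)]² / (p₁ − p₀)²
  = [2.576·√(0.67·0.33) + 0.842·√(0.74·0.26)]² / (0.07)²
  = [2.576·0.4702 + 0.842·0.4386]² / 0.0049
  = [1.5806]² / 0.0049
  = 509.86
Design effect: 2.4 × 509.86 = 1223.65.
Round up → n = 1224.

n = 1224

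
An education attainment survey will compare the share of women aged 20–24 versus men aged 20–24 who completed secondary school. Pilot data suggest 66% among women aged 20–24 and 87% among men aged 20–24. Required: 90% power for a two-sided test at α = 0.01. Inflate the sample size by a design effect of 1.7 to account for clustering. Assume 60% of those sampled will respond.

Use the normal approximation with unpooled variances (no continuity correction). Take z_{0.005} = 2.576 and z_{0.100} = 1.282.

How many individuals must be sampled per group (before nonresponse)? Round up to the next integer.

n = (z_{α/2} + z_β)² · [p₁(1−p₁) + p₂(1−p₂)] / (p₁ − p₂)²
  = (2.576 + 1.282)² · (0.66·0.34 + 0.87·0.13) / (-0.21)²
  = (3.858)² · (0.2244 + 0.1131) / 0.0441
  = 14.8842 · 0.3375 / 0.0441
  = 113.91
Design effect: 1.7 × 113.91 = 193.65.
Adjust for 60% response: 193.65 / 0.60 = 322.74.
Round up → n = 323 per group.

n = 323 per group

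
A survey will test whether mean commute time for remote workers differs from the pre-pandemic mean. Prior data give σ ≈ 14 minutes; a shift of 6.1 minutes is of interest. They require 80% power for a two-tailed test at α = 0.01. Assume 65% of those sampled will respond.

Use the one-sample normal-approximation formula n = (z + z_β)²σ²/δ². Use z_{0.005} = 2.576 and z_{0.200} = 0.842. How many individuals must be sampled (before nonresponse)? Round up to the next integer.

n = 95

n = (z_{α/2} + z_β)² · σ² / δ²
  = (2.576 + 0.842)² · 14² / 6.1²
  = 11.6827 · 196 / 37.21
  = 61.54
Adjust for 65% response: 61.54 / 0.65 = 94.67.
Round up → n = 95.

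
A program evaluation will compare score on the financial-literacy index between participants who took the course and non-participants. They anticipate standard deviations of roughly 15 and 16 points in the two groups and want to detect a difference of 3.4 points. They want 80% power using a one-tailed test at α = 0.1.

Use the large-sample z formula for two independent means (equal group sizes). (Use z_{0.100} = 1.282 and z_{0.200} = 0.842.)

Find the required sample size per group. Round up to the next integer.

n = 188 per group

n = (z_α + z_β)² · (σ₁² + σ₂²) / δ²
  = (1.282 + 0.842)² · (15² + 16² = 481) / 3.4²
  = 4.5114 · 481 / 11.56
  = 187.71
Round up → n = 188 per group.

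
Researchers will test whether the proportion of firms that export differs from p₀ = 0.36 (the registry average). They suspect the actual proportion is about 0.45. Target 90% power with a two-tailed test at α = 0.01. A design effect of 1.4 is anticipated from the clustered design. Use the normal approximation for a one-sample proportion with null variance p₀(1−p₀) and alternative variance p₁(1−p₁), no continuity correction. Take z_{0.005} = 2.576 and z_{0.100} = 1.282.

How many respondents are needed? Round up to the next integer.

n = 608

n = [z_{α/2}·√(p₀q₀) + z_β·√(p₁q₁)]² / (p₁ − p₀)²
  = [2.576·√(0.36·0.64) + 1.282·√(0.45·0.55)]² / (0.09)²
  = [2.576·0.4800 + 1.282·0.4975]² / 0.0081
  = [1.8743]² / 0.0081
  = 433.69
Design effect: 1.4 × 433.69 = 607.16.
Round up → n = 608.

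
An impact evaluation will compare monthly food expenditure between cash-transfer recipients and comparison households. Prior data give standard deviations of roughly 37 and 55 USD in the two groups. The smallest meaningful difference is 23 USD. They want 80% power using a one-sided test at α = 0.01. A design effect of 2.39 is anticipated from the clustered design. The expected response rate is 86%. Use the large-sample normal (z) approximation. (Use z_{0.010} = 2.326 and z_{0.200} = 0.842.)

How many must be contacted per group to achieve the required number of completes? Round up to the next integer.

n = (z_α + z_β)² · (σ₁² + σ₂²) / δ²
  = (2.326 + 0.842)² · (37² + 55² = 4394) / 23²
  = 10.0362 · 4394 / 529
  = 83.36
Design effect: 2.39 × 83.36 = 199.24.
Adjust for 86% response: 199.24 / 0.86 = 231.67.
Round up → n = 232 per group.

n = 232 per group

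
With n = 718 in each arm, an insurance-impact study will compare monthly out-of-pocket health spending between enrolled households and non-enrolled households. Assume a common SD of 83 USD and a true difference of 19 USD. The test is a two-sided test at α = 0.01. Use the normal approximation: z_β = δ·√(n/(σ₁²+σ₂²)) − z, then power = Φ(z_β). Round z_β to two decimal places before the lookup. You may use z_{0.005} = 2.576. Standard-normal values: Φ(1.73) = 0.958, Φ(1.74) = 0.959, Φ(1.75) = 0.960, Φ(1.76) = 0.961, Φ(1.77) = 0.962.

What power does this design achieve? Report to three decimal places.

Power ≈ 0.961

z_β = δ·√(n/(σ₁²+σ₂²)) − z_{α/2}
    = 19 · √(718/13778) − 2.576
    = 19 · 0.22828 − 2.576
    = 4.3373 − 2.576 = 1.7613 → 1.76
Power = Φ(1.76) = 0.961.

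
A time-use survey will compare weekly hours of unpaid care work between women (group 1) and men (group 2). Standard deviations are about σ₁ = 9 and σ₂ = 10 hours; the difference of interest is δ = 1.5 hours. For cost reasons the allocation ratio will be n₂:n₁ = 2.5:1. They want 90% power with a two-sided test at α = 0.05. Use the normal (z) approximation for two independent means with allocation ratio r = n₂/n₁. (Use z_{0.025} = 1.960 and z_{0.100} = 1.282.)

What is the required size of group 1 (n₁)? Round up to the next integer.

n₁ = 566

n₁ = (z_{α/2} + z_β)² · (σ₁² + σ₂²/r) / δ²
   = (1.960 + 1.282)² · (9² + 10²/2.5) / 1.5²
   = 10.5106 · (81 + 40) / 2.25
   = 10.5106 · 121 / 2.25
   = 565.23
Round up → n₁ = 566; n₂ = r·n₁ = 2.5 × 566 = 1415.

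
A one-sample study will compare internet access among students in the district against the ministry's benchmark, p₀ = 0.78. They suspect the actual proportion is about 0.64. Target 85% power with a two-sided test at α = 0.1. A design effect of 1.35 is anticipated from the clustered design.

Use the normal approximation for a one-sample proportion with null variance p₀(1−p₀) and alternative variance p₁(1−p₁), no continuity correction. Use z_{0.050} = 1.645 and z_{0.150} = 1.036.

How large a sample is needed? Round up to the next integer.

n = [z_{α/2}·√(p₀q₀) + z_β·√(p₁q₁)]² / (p₁ − p₀)²
  = [1.645·√(0.78·0.22) + 1.036·√(0.64·0.36)]² / (-0.14)²
  = [1.645·0.4142 + 1.036·0.4800]² / 0.0196
  = [1.1787]² / 0.0196
  = 70.89
Design effect: 1.35 × 70.89 = 95.70.
Round up → n = 96.

n = 96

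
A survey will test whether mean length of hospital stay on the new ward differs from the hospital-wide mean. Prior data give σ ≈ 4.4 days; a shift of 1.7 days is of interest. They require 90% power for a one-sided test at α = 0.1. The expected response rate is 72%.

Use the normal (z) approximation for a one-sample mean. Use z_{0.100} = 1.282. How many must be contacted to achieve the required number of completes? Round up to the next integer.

n = 62

n = (z_α + z_β)² · σ² / δ²
  = (1.282 + 1.282)² · 4.4² / 1.7²
  = 6.5741 · 19.36 / 2.89
  = 44.04
Adjust for 72% response: 44.04 / 0.72 = 61.17.
Round up → n = 62.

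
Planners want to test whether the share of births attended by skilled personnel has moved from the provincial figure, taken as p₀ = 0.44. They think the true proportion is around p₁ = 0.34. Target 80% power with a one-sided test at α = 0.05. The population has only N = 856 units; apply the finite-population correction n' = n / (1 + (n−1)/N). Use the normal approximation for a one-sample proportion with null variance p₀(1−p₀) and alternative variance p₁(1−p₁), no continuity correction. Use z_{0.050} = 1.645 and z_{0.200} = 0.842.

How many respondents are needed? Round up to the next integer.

n = 127

n = [z_α·√(p₀q₀) + z_β·√(p₁q₁)]² / (p₁ − p₀)²
  = [1.645·√(0.44·0.56) + 0.842·√(0.34·0.66)]² / (-0.10)²
  = [1.645·0.4964 + 0.842·0.4737]² / 0.0100
  = [1.2154]² / 0.0100
  = 147.72
Finite-population correction (N = 856): 147.72 / (1 + (147.72 − 1)/856) = 126.11.
Round up → n = 127.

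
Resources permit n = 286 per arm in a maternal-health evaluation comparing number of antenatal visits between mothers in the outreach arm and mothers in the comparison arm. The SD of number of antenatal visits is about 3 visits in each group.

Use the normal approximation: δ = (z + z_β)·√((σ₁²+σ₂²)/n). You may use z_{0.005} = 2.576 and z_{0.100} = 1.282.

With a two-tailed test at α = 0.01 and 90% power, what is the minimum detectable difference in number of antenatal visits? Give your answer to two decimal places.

δ = (z_{α/2} + z_β) · √((σ₁²+σ₂²)/n)
  = (2.576 + 1.282) · √(18/286)
  = 3.858 · √0.06294
  = 3.858 · 0.2509
  = 0.9679

Minimum detectable difference ≈ 0.97 visits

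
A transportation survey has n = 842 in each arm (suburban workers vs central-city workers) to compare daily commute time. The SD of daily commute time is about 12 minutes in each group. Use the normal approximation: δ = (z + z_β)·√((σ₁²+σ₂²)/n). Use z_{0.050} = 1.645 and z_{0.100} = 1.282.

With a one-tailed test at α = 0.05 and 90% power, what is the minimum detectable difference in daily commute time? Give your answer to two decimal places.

δ = (z_α + z_β) · √((σ₁²+σ₂²)/n)
  = (1.645 + 1.282) · √(288/842)
  = 2.927 · √0.34204
  = 2.927 · 0.5848
  = 1.7118

Minimum detectable difference ≈ 1.71 minutes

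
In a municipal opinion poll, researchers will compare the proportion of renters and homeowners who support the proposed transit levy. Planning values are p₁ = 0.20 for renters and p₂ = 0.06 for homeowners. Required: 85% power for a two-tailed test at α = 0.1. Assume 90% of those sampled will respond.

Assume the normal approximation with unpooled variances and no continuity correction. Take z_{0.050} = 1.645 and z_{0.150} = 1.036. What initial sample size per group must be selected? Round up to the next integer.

n = 89 per group

n = (z_{α/2} + z_β)² · [p₁(1−p₁) + p₂(1−p₂)] / (p₁ − p₂)²
  = (1.645 + 1.036)² · (0.20·0.80 + 0.06·0.94) / (0.14)²
  = (2.681)² · (0.1600 + 0.0564) / 0.0196
  = 7.1878 · 0.2164 / 0.0196
  = 79.36
Adjust for 90% response: 79.36 / 0.90 = 88.18.
Round up → n = 89 per group.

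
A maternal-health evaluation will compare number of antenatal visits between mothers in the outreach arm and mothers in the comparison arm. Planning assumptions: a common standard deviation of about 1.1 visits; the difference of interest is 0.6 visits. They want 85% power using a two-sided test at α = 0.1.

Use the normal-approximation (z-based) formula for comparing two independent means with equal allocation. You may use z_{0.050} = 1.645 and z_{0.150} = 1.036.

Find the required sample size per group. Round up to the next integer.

n = (z_{α/2} + z_β)² · (σ₁² + σ₂²) / δ²
  = (1.645 + 1.036)² · (2·1.1² = 2.42) / 0.6²
  = 7.1878 · 2.42 / 0.36
  = 48.32
Round up → n = 49 per group.

n = 49 per group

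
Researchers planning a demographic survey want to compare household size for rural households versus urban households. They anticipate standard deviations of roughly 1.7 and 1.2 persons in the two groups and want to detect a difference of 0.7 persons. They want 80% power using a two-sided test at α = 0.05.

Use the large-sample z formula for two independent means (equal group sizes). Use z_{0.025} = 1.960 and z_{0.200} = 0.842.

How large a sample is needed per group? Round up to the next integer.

n = (z_{α/2} + z_β)² · (σ₁² + σ₂²) / δ²
  = (1.960 + 0.842)² · (1.7² + 1.2² = 4.33) / 0.7²
  = 7.8512 · 4.33 / 0.49
  = 69.38
Round up → n = 70 per group.

n = 70 per group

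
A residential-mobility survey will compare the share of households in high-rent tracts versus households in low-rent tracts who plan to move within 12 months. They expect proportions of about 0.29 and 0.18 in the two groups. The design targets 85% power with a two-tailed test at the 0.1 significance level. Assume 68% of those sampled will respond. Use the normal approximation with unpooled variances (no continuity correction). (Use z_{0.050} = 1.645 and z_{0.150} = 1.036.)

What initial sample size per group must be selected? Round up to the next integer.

n = 309 per group

n = (z_{α/2} + z_β)² · [p₁(1−p₁) + p₂(1−p₂)] / (p₁ − p₂)²
  = (1.645 + 1.036)² · (0.29·0.71 + 0.18·0.82) / (0.11)²
  = (2.681)² · (0.2059 + 0.1476) / 0.0121
  = 7.1878 · 0.3535 / 0.0121
  = 209.99
Adjust for 68% response: 209.99 / 0.68 = 308.81.
Round up → n = 309 per group.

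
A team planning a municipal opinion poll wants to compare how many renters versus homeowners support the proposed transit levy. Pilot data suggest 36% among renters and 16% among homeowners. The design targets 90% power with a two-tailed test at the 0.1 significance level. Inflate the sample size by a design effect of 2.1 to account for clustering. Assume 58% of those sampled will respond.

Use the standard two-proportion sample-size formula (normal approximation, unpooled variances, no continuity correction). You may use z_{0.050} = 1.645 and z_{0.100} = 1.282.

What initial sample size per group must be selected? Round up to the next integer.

n = 283 per group

n = (z_{α/2} + z_β)² · [p₁(1−p₁) + p₂(1−p₂)] / (p₁ − p₂)²
  = (1.645 + 1.282)² · (0.36·0.64 + 0.16·0.84) / (0.20)²
  = (2.927)² · (0.2304 + 0.1344) / 0.0400
  = 8.5673 · 0.3648 / 0.0400
  = 78.13
Design effect: 2.1 × 78.13 = 164.08.
Adjust for 58% response: 164.08 / 0.58 = 282.90.
Round up → n = 283 per group.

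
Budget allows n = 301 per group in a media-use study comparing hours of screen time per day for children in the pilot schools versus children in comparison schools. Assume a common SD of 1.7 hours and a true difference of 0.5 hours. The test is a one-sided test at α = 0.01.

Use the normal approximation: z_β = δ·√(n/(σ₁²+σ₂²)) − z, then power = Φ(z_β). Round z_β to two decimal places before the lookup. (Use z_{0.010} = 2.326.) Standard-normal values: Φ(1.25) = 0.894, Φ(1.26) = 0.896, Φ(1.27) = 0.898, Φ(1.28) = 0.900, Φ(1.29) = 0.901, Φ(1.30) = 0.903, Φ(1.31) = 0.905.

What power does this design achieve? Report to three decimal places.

z_β = δ·√(n/(σ₁²+σ₂²)) − z_α
    = 0.5 · √(301/5.78) − 2.326
    = 0.5 · 7.21638 − 2.326
    = 3.6082 − 2.326 = 1.2822 → 1.28
Power = Φ(1.28) = 0.900.

Power ≈ 0.900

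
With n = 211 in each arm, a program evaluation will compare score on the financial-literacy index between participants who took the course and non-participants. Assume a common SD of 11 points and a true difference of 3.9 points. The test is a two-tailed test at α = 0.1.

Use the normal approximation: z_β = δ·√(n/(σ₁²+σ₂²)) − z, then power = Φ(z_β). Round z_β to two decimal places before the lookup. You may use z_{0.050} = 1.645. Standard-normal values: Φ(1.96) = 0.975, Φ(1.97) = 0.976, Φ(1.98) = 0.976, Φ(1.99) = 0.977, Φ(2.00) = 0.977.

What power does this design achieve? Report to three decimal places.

Power ≈ 0.977

z_β = δ·√(n/(σ₁²+σ₂²)) − z_{α/2}
    = 3.9 · √(211/242) − 1.645
    = 3.9 · 0.93376 − 1.645
    = 3.6416 − 1.645 = 1.9966 → 2.00
Power = Φ(2.00) = 0.977.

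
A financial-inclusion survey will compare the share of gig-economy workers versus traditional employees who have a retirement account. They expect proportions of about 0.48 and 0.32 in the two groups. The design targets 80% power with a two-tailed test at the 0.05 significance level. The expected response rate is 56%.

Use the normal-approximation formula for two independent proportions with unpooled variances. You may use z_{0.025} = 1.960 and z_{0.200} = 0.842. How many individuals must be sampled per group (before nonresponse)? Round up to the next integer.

n = (z_{α/2} + z_β)² · [p₁(1−p₁) + p₂(1−p₂)] / (p₁ − p₂)²
  = (1.960 + 0.842)² · (0.48·0.52 + 0.32·0.68) / (0.16)²
  = (2.802)² · (0.2496 + 0.2176) / 0.0256
  = 7.8512 · 0.4672 / 0.0256
  = 143.28
Adjust for 56% response: 143.28 / 0.56 = 255.87.
Round up → n = 256 per group.

n = 256 per group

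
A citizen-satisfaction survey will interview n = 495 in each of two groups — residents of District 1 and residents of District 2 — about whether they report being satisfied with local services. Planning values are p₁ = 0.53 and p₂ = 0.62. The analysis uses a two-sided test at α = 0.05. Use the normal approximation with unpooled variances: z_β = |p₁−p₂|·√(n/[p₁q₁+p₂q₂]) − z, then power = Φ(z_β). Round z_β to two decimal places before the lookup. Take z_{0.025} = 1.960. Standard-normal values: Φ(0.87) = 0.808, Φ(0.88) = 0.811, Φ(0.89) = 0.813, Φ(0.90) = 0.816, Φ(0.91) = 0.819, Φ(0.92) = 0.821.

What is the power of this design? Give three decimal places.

z_β = |p₁−p₂|·√(n/[p₁q₁+p₂q₂]) − z_{α/2}
    = 0.09 · √(495/0.4847) − 1.960
    = 0.09 · 31.9570 − 1.960
    = 2.8761 − 1.960 = 0.9161 → 0.92
Power = Φ(0.92) = 0.821.

Power ≈ 0.821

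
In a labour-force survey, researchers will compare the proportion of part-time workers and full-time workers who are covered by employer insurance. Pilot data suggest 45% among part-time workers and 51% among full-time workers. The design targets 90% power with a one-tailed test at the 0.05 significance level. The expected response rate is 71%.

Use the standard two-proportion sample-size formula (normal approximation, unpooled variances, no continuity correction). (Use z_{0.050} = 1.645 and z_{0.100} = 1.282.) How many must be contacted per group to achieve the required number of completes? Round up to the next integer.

n = 1668 per group

n = (z_α + z_β)² · [p₁(1−p₁) + p₂(1−p₂)] / (p₁ − p₂)²
  = (1.645 + 1.282)² · (0.45·0.55 + 0.51·0.49) / (-0.06)²
  = (2.927)² · (0.2475 + 0.2499) / 0.0036
  = 8.5673 · 0.4974 / 0.0036
  = 1183.72
Adjust for 71% response: 1183.72 / 0.71 = 1667.21.
Round up → n = 1668 per group.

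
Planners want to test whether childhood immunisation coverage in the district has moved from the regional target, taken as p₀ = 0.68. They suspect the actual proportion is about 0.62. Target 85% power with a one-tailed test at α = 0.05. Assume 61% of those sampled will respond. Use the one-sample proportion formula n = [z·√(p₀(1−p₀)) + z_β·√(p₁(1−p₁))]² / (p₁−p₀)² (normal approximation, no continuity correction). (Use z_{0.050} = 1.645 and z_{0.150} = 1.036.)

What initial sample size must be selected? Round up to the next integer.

n = 735

n = [z_α·√(p₀q₀) + z_β·√(p₁q₁)]² / (p₁ − p₀)²
  = [1.645·√(0.68·0.32) + 1.036·√(0.62·0.38)]² / (-0.06)²
  = [1.645·0.4665 + 1.036·0.4854]² / 0.0036
  = [1.2702]² / 0.0036
  = 448.18
Adjust for 61% response: 448.18 / 0.61 = 734.72.
Round up → n = 735.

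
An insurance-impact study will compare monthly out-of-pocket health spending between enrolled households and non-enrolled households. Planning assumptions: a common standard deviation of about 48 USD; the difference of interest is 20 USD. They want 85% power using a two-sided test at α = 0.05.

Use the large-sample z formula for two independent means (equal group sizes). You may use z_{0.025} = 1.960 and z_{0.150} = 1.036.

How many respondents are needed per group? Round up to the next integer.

n = (z_{α/2} + z_β)² · (σ₁² + σ₂²) / δ²
  = (1.960 + 1.036)² · (2·48² = 4608) / 20²
  = 8.9760 · 4608 / 400
  = 103.40
Round up → n = 104 per group.

n = 104 per group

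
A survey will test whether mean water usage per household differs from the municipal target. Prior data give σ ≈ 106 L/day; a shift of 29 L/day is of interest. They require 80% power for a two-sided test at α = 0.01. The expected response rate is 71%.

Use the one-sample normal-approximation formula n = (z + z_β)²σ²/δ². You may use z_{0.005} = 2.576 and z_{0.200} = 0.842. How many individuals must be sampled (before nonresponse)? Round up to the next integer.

n = (z_{α/2} + z_β)² · σ² / δ²
  = (2.576 + 0.842)² · 106² / 29²
  = 11.6827 · 11236 / 841
  = 156.08
Adjust for 71% response: 156.08 / 0.71 = 219.84.
Round up → n = 220.

n = 220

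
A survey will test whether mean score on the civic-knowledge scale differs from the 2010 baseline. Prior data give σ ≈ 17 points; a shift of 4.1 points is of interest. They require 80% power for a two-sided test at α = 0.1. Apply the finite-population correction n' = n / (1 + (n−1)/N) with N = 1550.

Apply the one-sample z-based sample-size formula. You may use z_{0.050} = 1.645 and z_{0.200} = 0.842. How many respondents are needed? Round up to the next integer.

n = 100

n = (z_{α/2} + z_β)² · σ² / δ²
  = (1.645 + 0.842)² · 17² / 4.1²
  = 6.1852 · 289 / 16.81
  = 106.34
Finite-population correction (N = 1550): 106.34 / (1 + (106.34 − 1)/1550) = 99.57.
Round up → n = 100.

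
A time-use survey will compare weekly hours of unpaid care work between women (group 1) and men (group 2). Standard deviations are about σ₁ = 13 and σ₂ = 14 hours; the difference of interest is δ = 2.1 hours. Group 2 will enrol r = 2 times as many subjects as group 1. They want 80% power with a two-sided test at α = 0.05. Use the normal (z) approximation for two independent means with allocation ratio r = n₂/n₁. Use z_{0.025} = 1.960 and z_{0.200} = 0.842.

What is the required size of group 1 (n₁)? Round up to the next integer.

n₁ = 476

n₁ = (z_{α/2} + z_β)² · (σ₁² + σ₂²/r) / δ²
   = (1.960 + 0.842)² · (13² + 14²/2) / 2.1²
   = 7.8512 · (169 + 98) / 4.41
   = 7.8512 · 267 / 4.41
   = 475.35
Round up → n₁ = 476; n₂ = r·n₁ = 2 × 476 = 952.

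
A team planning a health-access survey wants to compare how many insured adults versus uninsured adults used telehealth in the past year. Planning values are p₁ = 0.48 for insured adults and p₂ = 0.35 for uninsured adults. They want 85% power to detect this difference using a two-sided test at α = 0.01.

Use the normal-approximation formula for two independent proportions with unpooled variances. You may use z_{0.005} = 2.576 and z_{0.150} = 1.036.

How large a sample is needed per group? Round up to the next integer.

n = 369 per group

n = (z_{α/2} + z_β)² · [p₁(1−p₁) + p₂(1−p₂)] / (p₁ − p₂)²
  = (2.576 + 1.036)² · (0.48·0.52 + 0.35·0.65) / (0.13)²
  = (3.612)² · (0.2496 + 0.2275) / 0.0169
  = 13.0465 · 0.4771 / 0.0169
  = 368.31
Round up → n = 369 per group.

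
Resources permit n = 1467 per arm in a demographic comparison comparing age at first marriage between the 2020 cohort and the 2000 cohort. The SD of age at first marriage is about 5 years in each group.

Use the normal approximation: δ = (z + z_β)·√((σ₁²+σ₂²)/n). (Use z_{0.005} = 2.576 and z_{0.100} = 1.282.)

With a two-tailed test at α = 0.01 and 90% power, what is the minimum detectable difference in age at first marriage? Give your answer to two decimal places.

δ = (z_{α/2} + z_β) · √((σ₁²+σ₂²)/n)
  = (2.576 + 1.282) · √(50/1467)
  = 3.858 · √0.03408
  = 3.858 · 0.1846
  = 0.7122

Minimum detectable difference ≈ 0.71 years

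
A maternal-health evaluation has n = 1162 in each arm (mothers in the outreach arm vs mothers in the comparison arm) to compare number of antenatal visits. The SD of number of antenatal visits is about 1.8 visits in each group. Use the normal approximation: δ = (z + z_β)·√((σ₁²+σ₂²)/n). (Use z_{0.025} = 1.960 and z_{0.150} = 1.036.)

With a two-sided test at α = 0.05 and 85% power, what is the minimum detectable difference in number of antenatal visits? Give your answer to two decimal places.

Minimum detectable difference ≈ 0.22 visits

δ = (z_{α/2} + z_β) · √((σ₁²+σ₂²)/n)
  = (1.960 + 1.036) · √(6.48/1162)
  = 2.996 · √0.00558
  = 2.996 · 0.0747
  = 0.2237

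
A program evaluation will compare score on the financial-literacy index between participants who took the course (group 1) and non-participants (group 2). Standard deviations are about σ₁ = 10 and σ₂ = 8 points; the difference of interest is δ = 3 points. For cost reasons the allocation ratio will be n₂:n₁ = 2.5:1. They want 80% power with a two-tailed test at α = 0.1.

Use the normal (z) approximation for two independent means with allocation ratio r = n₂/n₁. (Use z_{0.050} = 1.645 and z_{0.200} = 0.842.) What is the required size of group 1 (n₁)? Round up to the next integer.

n₁ = 87

n₁ = (z_{α/2} + z_β)² · (σ₁² + σ₂²/r) / δ²
   = (1.645 + 0.842)² · (10² + 8²/2.5) / 3²
   = 6.1852 · (100 + 25.6) / 9
   = 6.1852 · 125.6 / 9
   = 86.32
Round up → n₁ = 87; n₂ = r·n₁ = 2.5 × 87 = 218.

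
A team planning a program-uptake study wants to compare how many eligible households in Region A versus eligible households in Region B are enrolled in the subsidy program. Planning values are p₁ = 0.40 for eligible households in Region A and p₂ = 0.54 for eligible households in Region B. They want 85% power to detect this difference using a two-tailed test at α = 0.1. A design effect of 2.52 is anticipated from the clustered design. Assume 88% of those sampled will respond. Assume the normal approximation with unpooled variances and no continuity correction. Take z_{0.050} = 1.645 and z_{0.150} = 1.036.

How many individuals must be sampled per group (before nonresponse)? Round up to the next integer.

n = (z_{α/2} + z_β)² · [p₁(1−p₁) + p₂(1−p₂)] / (p₁ − p₂)²
  = (1.645 + 1.036)² · (0.40·0.60 + 0.54·0.46) / (-0.14)²
  = (2.681)² · (0.2400 + 0.2484) / 0.0196
  = 7.1878 · 0.4884 / 0.0196
  = 179.11
Design effect: 2.52 × 179.11 = 451.35.
Adjust for 88% response: 451.35 / 0.88 = 512.90.
Round up → n = 513 per group.

n = 513 per group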